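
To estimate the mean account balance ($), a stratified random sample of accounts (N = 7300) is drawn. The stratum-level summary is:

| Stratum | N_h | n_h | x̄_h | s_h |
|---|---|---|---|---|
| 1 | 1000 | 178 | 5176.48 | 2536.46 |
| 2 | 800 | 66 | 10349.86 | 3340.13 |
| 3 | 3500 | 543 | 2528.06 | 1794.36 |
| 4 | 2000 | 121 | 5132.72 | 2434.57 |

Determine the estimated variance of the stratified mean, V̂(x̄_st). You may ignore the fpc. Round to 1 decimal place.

V̂(x̄_st) ≈ 7748.2

V̂(x̄_st) = Σ W_h² s_h²/n_h, with W_h = N_h/N and N = 7300:
  stratum 1: (1000/7300)²·2536.46²/178 = 678.251
  stratum 2: (800/7300)²·3340.13²/66 = 2030.1
  stratum 3: (3500/7300)²·1794.36²/543 = 1363.04
  stratum 4: (2000/7300)²·2434.57²/121 = 3676.83
V̂(x̄_st) = 7748.22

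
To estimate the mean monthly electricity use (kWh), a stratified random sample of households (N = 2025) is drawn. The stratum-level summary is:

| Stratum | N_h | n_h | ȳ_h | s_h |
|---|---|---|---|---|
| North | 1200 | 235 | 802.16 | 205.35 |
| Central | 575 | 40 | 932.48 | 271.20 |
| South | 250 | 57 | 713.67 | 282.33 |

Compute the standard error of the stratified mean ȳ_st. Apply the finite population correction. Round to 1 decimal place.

SE(ȳ_st) ≈ 14.3

V̂(ȳ_st) = Σ W_h² (1 − n_h/N_h) s_h²/n_h, with W_h = N_h/N and N = 2025:
  stratum North: (1200/2025)²·(1 − 235/1200)·205.35²/235 = 50.6734
  stratum Central: (575/2025)²·(1 − 40/575)·271.20²/40 = 137.94
  stratum South: (250/2025)²·(1 − 57/250)·282.33²/57 = 16.4546
V̂(ȳ_st) = 205.068
SE(ȳ_st) = √205.068 = 14.3202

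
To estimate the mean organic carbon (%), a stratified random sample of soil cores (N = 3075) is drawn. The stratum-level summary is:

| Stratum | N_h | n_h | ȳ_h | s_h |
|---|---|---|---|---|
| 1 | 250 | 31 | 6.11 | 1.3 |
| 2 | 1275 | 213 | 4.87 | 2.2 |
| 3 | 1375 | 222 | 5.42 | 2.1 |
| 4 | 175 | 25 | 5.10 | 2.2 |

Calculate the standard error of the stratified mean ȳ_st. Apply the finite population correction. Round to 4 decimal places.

V̂(ȳ_st) = Σ W_h² (1 − n_h/N_h) s_h²/n_h, with W_h = N_h/N and N = 3075:
  stratum 1: (250/3075)²·(1 − 31/250)·1.3²/31 = 0.00031566
  stratum 2: (1275/3075)²·(1 − 213/1275)·2.2²/213 = 0.00325395
  stratum 3: (1375/3075)²·(1 − 222/1375)·2.1²/222 = 0.00333064
  stratum 4: (175/3075)²·(1 − 25/175)·2.2²/25 = 0.000537458
V̂(ȳ_st) = 0.0074377
SE(ȳ_st) = √0.0074377 = 0.0862421

SE(ȳ_st) ≈ 0.0862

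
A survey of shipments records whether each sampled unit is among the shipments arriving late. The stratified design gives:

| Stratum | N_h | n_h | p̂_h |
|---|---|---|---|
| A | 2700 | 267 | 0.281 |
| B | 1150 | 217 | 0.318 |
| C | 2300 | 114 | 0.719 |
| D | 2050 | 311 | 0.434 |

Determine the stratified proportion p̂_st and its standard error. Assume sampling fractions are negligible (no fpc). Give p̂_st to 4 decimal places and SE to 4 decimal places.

N = 8200; stratum weights W_h = N_h/N.
p̂_st = Σ W_h p̂_h = (2700·0.281 + 1150·0.318 + 2300·0.719 + 2050·0.434)/8200 = 0.44729
V̂(p̂_st) = Σ W_h² p̂_h(1−p̂_h)/(n_h−1):
  stratum A: (2700/8200)²·0.281·0.719/266 = 8.23481e-05
  stratum B: (1150/8200)²·0.318·0.682/216 = 1.97481e-05
  stratum C: (2300/8200)²·0.719·0.281/113 = 0.000140665
  stratum D: (2050/8200)²·0.434·0.566/310 = 4.9525e-05
V̂(p̂_st) = 0.000292286; SE = √V̂ = 0.0170964

p̂_st ≈ 0.4473, SE ≈ 0.0171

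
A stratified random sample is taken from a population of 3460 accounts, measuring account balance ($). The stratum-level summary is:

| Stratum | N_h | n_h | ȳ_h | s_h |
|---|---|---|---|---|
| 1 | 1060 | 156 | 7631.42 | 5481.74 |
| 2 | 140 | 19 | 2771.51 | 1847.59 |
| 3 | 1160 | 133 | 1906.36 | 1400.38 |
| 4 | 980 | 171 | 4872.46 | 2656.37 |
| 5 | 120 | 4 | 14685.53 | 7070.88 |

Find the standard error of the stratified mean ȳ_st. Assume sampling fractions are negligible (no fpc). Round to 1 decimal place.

V̂(ȳ_st) = Σ W_h² s_h²/n_h, with W_h = N_h/N and N = 3460:
  stratum 1: (1060/3460)²·5481.74²/156 = 18078.9
  stratum 2: (140/3460)²·1847.59²/19 = 294.145
  stratum 3: (1160/3460)²·1400.38²/133 = 1657.31
  stratum 4: (980/3460)²·2656.37²/171 = 3310.4
  stratum 5: (120/3460)²·7070.88²/4 = 15034.8
V̂(ȳ_st) = 38375.5
SE(ȳ_st) = √38375.5 = 195.897

SE(ȳ_st) ≈ 195.9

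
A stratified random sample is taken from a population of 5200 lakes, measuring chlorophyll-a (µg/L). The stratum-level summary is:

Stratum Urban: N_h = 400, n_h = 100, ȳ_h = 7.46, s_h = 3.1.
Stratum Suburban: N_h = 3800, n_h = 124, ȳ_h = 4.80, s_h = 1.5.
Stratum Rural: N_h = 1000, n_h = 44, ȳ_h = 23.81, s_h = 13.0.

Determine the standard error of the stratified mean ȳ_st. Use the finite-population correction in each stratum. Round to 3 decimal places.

SE(ȳ_st) ≈ 0.382

V̂(ȳ_st) = Σ W_h² (1 − n_h/N_h) s_h²/n_h, with W_h = N_h/N and N = 5200:
  stratum Urban: (400/5200)²·(1 − 100/400)·3.1²/100 = 0.000426479
  stratum Suburban: (3800/5200)²·(1 − 124/3800)·1.5²/124 = 0.00937375
  stratum Rural: (1000/5200)²·(1 − 44/1000)·13.0²/44 = 0.135795
V̂(ȳ_st) = 0.145596
SE(ȳ_st) = √0.145596 = 0.38157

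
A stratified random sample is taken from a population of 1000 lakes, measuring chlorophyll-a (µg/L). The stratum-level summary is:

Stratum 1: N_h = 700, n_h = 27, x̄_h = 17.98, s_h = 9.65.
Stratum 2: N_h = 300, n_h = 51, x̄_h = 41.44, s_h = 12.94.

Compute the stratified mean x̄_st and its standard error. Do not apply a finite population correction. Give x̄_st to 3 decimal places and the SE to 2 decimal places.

x̄_st ≈ 25.018, SE ≈ 1.41

x̄_st = Σ W_h x̄_h = (700·17.98 + 300·41.44)/1000 = 25.01800
V̂(x̄_st) = Σ W_h² s_h²/n_h, with W_h = N_h/N and N = 1000:
  stratum 1: (700/1000)²·9.65²/27 = 1.69
  stratum 2: (300/1000)²·12.94²/51 = 0.295489
V̂(x̄_st) = 1.98549
SE(x̄_st) = √1.98549 = 1.40907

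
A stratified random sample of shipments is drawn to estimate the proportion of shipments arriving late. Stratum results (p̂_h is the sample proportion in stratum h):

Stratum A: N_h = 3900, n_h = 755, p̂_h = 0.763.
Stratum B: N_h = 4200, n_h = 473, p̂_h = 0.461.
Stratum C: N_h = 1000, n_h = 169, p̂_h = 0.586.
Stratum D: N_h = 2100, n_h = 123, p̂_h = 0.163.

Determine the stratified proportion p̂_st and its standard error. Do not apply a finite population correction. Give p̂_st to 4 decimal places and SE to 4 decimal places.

p̂_st ≈ 0.5214, SE ≈ 0.0124

N = 11200; stratum weights W_h = N_h/N.
p̂_st = Σ W_h p̂_h = (3900·0.763 + 4200·0.461 + 1000·0.586 + 2100·0.163)/11200 = 0.52145
V̂(p̂_st) = Σ W_h² p̂_h(1−p̂_h)/(n_h−1):
  stratum A: (3900/11200)²·0.763·0.237/754 = 2.908e-05
  stratum B: (4200/11200)²·0.461·0.539/472 = 7.40304e-05
  stratum C: (1000/11200)²·0.586·0.414/168 = 1.1512e-05
  stratum D: (2100/11200)²·0.163·0.837/122 = 3.93148e-05
V̂(p̂_st) = 0.000153937; SE = √V̂ = 0.0124071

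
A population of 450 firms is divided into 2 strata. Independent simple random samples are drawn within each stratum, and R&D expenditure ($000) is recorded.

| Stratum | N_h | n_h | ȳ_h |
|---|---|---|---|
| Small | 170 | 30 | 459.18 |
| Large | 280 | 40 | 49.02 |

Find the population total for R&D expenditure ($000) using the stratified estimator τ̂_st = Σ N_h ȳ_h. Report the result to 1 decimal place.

τ̂_st = Σ N_h ȳ_h = 170·459.18 + 280·49.02 = 91786.2

τ̂_st ≈ 91786.2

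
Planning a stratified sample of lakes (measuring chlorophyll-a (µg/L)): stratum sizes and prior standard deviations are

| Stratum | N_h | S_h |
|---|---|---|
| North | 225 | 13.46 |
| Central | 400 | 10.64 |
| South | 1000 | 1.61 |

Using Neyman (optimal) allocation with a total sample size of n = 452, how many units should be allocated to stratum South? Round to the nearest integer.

Neyman allocation: n_h = n · N_h S_h / Σ N_i S_i, with n = 452.
  stratum North: N_h·S_h = 225·13.46 = 3028.50
  stratum Central: N_h·S_h = 400·10.64 = 4256.00
  stratum South: N_h·S_h = 1000·1.61 = 1610.00
Σ N_h S_h = 8894.50
n for stratum South = 452·1610.00/8894.50 = 81.817 → 82

82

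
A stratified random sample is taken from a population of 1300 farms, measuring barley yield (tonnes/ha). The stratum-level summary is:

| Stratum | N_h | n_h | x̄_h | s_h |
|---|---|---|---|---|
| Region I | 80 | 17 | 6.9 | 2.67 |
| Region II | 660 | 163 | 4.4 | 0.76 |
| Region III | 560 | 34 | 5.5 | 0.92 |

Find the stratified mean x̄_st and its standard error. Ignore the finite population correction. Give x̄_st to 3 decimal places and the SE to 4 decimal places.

x̄_st = Σ W_h x̄_h = (80·6.9 + 660·4.4 + 560·5.5)/1300 = 5.02769
V̂(x̄_st) = Σ W_h² s_h²/n_h, with W_h = N_h/N and N = 1300:
  stratum Region I: (80/1300)²·2.67²/17 = 0.00158806
  stratum Region II: (660/1300)²·0.76²/163 = 0.000913357
  stratum Region III: (560/1300)²·0.92²/34 = 0.00461941
V̂(x̄_st) = 0.00712082
SE(x̄_st) = √0.00712082 = 0.084385

x̄_st ≈ 5.028, SE ≈ 0.0844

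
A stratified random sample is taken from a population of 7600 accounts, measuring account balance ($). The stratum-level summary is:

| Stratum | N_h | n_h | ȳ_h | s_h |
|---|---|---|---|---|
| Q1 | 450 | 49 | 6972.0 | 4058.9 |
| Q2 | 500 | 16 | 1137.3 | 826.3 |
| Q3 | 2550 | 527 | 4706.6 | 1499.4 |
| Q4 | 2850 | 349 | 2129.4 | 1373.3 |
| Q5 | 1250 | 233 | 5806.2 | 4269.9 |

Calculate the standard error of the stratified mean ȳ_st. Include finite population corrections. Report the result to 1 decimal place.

V̂(ȳ_st) = Σ W_h² (1 − n_h/N_h) s_h²/n_h, with W_h = N_h/N and N = 7600:
  stratum Q1: (450/7600)²·(1 − 49/450)·4058.9²/49 = 1050.39
  stratum Q2: (500/7600)²·(1 − 16/500)·826.3²/16 = 178.79
  stratum Q3: (2550/7600)²·(1 − 527/2550)·1499.4²/527 = 381.007
  stratum Q4: (2850/7600)²·(1 − 349/2850)·1373.3²/349 = 666.863
  stratum Q5: (1250/7600)²·(1 − 233/1250)·4269.9²/233 = 1722.2
V̂(ȳ_st) = 3999.25
SE(ȳ_st) = √3999.25 = 63.2396

SE(ȳ_st) ≈ 63.2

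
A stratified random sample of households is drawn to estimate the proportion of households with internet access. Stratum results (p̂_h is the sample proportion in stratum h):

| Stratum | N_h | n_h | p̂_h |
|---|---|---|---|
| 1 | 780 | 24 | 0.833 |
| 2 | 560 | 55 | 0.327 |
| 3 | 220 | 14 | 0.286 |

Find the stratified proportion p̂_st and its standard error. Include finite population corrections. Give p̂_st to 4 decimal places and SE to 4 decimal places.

p̂_st ≈ 0.5742, SE ≈ 0.0472

N = 1560; stratum weights W_h = N_h/N.
p̂_st = Σ W_h p̂_h = (780·0.833 + 560·0.327 + 220·0.286)/1560 = 0.57422
V̂(p̂_st) = Σ W_h² (1 − n_h/N_h) p̂_h(1−p̂_h)/(n_h−1):
  stratum 1: (780/1560)²·(1 − 24/780)·0.833·0.167/23 = 0.00146555
  stratum 2: (560/1560)²·(1 − 55/560)·0.327·0.673/54 = 0.000473586
  stratum 3: (220/1560)²·(1 − 14/220)·0.286·0.714/13 = 0.000292524
V̂(p̂_st) = 0.00223166; SE = √V̂ = 0.0472405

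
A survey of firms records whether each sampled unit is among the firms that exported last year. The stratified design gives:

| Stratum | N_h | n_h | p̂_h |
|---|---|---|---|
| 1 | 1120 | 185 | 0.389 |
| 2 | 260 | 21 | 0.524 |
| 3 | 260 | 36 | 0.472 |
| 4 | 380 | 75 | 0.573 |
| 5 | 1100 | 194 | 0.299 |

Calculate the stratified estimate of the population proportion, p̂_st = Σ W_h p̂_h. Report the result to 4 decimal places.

p̂_st ≈ 0.3978

N = 3120; stratum weights W_h = N_h/N.
p̂_st = Σ W_h p̂_h = (1120·0.389 + 260·0.524 + 260·0.472 + 380·0.573 + 1100·0.299)/3120 = 0.39785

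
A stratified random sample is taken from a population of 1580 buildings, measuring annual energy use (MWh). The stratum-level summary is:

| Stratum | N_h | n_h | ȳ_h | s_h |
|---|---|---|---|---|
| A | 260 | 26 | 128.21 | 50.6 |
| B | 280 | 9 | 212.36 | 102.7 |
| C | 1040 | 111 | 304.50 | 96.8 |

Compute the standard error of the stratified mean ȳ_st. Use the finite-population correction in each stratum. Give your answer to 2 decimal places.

SE(ȳ_st) ≈ 8.41

V̂(ȳ_st) = Σ W_h² (1 − n_h/N_h) s_h²/n_h, with W_h = N_h/N and N = 1580:
  stratum A: (260/1580)²·(1 − 26/260)·50.6²/26 = 2.39995
  stratum B: (280/1580)²·(1 − 9/280)·102.7²/9 = 35.6214
  stratum C: (1040/1580)²·(1 − 111/1040)·96.8²/111 = 32.671
V̂(ȳ_st) = 70.6924
SE(ȳ_st) = √70.6924 = 8.40788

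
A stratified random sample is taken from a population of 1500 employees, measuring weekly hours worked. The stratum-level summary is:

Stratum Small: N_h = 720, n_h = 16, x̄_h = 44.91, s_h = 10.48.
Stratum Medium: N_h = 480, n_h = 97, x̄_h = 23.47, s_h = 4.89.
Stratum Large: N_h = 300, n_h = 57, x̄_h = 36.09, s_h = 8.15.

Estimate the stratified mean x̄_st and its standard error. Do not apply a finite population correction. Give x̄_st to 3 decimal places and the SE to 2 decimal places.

x̄_st = Σ W_h x̄_h = (720·44.91 + 480·23.47 + 300·36.09)/1500 = 36.28520
V̂(x̄_st) = Σ W_h² s_h²/n_h, with W_h = N_h/N and N = 1500:
  stratum Small: (720/1500)²·10.48²/16 = 1.58156
  stratum Medium: (480/1500)²·4.89²/97 = 0.0252433
  stratum Large: (300/1500)²·8.15²/57 = 0.0466123
V̂(x̄_st) = 1.65341
SE(x̄_st) = √1.65341 = 1.28585

x̄_st ≈ 36.285, SE ≈ 1.29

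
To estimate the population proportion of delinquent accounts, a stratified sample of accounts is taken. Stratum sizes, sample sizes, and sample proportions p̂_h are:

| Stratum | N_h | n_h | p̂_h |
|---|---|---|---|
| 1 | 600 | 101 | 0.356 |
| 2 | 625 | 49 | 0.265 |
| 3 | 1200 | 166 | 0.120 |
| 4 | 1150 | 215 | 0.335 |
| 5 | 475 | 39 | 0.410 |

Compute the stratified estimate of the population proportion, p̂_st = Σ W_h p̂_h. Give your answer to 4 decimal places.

p̂_st ≈ 0.2724

N = 4050; stratum weights W_h = N_h/N.
p̂_st = Σ W_h p̂_h = (600·0.356 + 625·0.265 + 1200·0.120 + 1150·0.335 + 475·0.410)/4050 = 0.27240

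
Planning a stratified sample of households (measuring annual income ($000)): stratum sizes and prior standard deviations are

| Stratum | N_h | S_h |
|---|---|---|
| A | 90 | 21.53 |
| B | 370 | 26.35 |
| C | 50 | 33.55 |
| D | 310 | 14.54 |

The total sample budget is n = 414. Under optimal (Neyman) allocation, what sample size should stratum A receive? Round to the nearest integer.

Neyman allocation: n_h = n · N_h S_h / Σ N_i S_i, with n = 414.
  stratum A: N_h·S_h = 90·21.53 = 1937.70
  stratum B: N_h·S_h = 370·26.35 = 9749.50
  stratum C: N_h·S_h = 50·33.55 = 1677.50
  stratum D: N_h·S_h = 310·14.54 = 4507.40
Σ N_h S_h = 17872.10
n for stratum A = 414·1937.70/17872.10 = 44.886 → 45

45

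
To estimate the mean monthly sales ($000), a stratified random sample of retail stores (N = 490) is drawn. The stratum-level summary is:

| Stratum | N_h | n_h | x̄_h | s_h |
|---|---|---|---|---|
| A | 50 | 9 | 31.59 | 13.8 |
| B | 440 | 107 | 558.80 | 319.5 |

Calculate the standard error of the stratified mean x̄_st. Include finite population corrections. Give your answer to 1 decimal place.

V̂(x̄_st) = Σ W_h² (1 − n_h/N_h) s_h²/n_h, with W_h = N_h/N and N = 490:
  stratum A: (50/490)²·(1 − 9/50)·13.8²/9 = 0.180666
  stratum B: (440/490)²·(1 − 107/440)·319.5²/107 = 582.187
V̂(x̄_st) = 582.368
SE(x̄_st) = √582.368 = 24.1323

SE(x̄_st) ≈ 24.1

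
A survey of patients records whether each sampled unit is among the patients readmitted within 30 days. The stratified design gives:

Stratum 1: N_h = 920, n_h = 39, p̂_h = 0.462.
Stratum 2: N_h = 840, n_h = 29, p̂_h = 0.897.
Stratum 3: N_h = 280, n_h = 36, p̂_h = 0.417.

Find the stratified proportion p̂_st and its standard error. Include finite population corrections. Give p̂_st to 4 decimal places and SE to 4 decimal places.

p̂_st ≈ 0.6349, SE ≈ 0.0439

N = 2040; stratum weights W_h = N_h/N.
p̂_st = Σ W_h p̂_h = (920·0.462 + 840·0.897 + 280·0.417)/2040 = 0.63494
V̂(p̂_st) = Σ W_h² (1 − n_h/N_h) p̂_h(1−p̂_h)/(n_h−1):
  stratum 1: (920/2040)²·(1 − 39/920)·0.462·0.538/38 = 0.00127393
  stratum 2: (840/2040)²·(1 − 29/840)·0.897·0.103/28 = 0.000540146
  stratum 3: (280/2040)²·(1 − 36/280)·0.417·0.583/35 = 0.000114031
V̂(p̂_st) = 0.0019281; SE = √V̂ = 0.0439102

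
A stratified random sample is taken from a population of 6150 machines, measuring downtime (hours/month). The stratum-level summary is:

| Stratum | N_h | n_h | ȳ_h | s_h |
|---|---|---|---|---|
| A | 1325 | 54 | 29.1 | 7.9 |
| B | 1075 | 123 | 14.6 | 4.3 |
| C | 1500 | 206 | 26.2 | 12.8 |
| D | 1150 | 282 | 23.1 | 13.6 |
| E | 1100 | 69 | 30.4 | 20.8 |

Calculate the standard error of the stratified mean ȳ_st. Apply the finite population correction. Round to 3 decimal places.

V̂(ȳ_st) = Σ W_h² (1 − n_h/N_h) s_h²/n_h, with W_h = N_h/N and N = 6150:
  stratum A: (1325/6150)²·(1 − 54/1325)·7.9²/54 = 0.0514602
  stratum B: (1075/6150)²·(1 − 123/1075)·4.3²/123 = 0.00406749
  stratum C: (1500/6150)²·(1 − 206/1500)·12.8²/206 = 0.0408158
  stratum D: (1150/6150)²·(1 − 282/1150)·13.6²/282 = 0.01731
  stratum E: (1100/6150)²·(1 − 69/1100)·20.8²/69 = 0.188009
V̂(ȳ_st) = 0.301662
SE(ȳ_st) = √0.301662 = 0.549238

SE(ȳ_st) ≈ 0.549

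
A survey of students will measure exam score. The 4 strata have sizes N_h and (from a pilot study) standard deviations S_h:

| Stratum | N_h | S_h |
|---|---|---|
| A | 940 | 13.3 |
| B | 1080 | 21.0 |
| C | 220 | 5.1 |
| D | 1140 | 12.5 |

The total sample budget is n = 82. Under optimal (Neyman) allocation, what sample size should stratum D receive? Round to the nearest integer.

Neyman allocation: n_h = n · N_h S_h / Σ N_i S_i, with n = 82.
  stratum A: N_h·S_h = 940·13.3 = 12502.00
  stratum B: N_h·S_h = 1080·21.0 = 22680.00
  stratum C: N_h·S_h = 220·5.1 = 1122.00
  stratum D: N_h·S_h = 1140·12.5 = 14250.00
Σ N_h S_h = 50554.00
n for stratum D = 82·14250.00/50554.00 = 23.114 → 23

23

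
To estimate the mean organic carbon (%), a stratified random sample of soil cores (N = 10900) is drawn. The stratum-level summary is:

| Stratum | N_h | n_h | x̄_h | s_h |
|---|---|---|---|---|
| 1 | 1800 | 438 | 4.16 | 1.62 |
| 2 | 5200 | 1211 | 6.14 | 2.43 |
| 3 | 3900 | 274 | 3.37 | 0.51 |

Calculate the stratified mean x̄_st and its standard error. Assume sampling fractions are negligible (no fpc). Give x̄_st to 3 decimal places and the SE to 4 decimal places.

x̄_st ≈ 4.822, SE ≈ 0.0373

x̄_st = Σ W_h x̄_h = (1800·4.16 + 5200·6.14 + 3900·3.37)/10900 = 4.82193
V̂(x̄_st) = Σ W_h² s_h²/n_h, with W_h = N_h/N and N = 10900:
  stratum 1: (1800/10900)²·1.62²/438 = 0.000163398
  stratum 2: (5200/10900)²·2.43²/1211 = 0.00110974
  stratum 3: (3900/10900)²·0.51²/274 = 0.000121525
V̂(x̄_st) = 0.00139467
SE(x̄_st) = √0.00139467 = 0.0373452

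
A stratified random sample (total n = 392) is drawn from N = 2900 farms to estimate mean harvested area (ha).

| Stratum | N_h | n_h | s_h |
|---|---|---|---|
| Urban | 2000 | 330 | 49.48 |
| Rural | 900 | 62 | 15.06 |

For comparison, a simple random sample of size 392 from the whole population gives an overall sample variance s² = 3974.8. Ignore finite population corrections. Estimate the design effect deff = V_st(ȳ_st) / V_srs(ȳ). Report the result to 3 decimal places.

deff ≈ 0.383

V̂(ȳ_st) = Σ W_h² s_h²/n_h, with W_h = N_h/N and N = 2900:
  stratum Urban: (2000/2900)²·49.48²/330 = 3.52866
  stratum Rural: (900/2900)²·15.06²/62 = 0.352328
V_st = 3.88099
V_srs = s²/n = 3974.8/392 = 10.1398
deff = V_st / V_srs = 3.88099/10.1398 = 0.3827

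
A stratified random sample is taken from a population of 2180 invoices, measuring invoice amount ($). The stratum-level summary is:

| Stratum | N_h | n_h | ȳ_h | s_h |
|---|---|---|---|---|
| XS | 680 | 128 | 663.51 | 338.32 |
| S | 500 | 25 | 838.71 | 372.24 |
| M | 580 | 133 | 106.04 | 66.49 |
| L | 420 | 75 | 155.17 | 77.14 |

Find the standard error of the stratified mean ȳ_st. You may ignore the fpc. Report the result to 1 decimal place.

V̂(ȳ_st) = Σ W_h² s_h²/n_h, with W_h = N_h/N and N = 2180:
  stratum XS: (680/2180)²·338.32²/128 = 87.0062
  stratum S: (500/2180)²·372.24²/25 = 291.563
  stratum M: (580/2180)²·66.49²/133 = 2.3529
  stratum L: (420/2180)²·77.14²/75 = 2.94499
V̂(ȳ_st) = 383.868
SE(ȳ_st) = √383.868 = 19.5925

SE(ȳ_st) ≈ 19.6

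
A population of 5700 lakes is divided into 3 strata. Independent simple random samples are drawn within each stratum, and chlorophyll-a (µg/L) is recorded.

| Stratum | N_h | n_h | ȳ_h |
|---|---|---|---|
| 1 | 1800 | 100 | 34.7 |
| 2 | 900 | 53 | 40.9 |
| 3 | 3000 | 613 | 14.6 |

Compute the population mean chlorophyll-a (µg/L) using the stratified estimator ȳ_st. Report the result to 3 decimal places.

N = Σ N_h = 5700. Stratum weights W_h = N_h/N.
ȳ_st = (1800·34.7 + 900·40.9 + 3000·14.6) / 5700 = 25.10000

ȳ_st ≈ 25.100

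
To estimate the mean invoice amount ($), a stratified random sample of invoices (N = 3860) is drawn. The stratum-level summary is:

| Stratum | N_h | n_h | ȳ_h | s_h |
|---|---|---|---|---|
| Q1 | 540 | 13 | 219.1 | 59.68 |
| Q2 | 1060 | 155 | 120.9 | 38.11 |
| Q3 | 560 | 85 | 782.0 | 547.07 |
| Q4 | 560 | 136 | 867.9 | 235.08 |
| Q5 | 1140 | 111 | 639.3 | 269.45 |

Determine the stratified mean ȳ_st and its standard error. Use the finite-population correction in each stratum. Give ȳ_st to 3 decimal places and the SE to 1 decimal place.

ȳ_st ≈ 492.024, SE ≈ 11.3

ȳ_st = Σ W_h ȳ_h = (540·219.1 + 1060·120.9 + 560·782.0 + 560·867.9 + 1140·639.3)/3860 = 492.02435
V̂(ȳ_st) = Σ W_h² (1 − n_h/N_h) s_h²/n_h, with W_h = N_h/N and N = 3860:
  stratum Q1: (540/3860)²·(1 − 13/540)·59.68²/13 = 5.23292
  stratum Q2: (1060/3860)²·(1 − 155/1060)·38.11²/155 = 0.60329
  stratum Q3: (560/3860)²·(1 − 85/560)·547.07²/85 = 62.8599
  stratum Q4: (560/3860)²·(1 − 136/560)·235.08²/136 = 6.47548
  stratum Q5: (1140/3860)²·(1 − 111/1140)·269.45²/111 = 51.4967
V̂(ȳ_st) = 126.668
SE(ȳ_st) = √126.668 = 11.2547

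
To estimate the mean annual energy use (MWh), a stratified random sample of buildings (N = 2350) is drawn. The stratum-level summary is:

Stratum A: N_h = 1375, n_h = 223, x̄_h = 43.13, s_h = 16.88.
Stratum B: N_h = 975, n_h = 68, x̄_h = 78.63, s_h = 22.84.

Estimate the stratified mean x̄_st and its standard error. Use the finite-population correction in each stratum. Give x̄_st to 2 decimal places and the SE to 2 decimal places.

x̄_st = Σ W_h x̄_h = (1375·43.13 + 975·78.63)/2350 = 57.85872
V̂(x̄_st) = Σ W_h² (1 − n_h/N_h) s_h²/n_h, with W_h = N_h/N and N = 2350:
  stratum A: (1375/2350)²·(1 − 223/1375)·16.88²/223 = 0.366488
  stratum B: (975/2350)²·(1 − 68/975)·22.84²/68 = 1.22846
V̂(x̄_st) = 1.59494
SE(x̄_st) = √1.59494 = 1.26291

x̄_st ≈ 57.86, SE ≈ 1.26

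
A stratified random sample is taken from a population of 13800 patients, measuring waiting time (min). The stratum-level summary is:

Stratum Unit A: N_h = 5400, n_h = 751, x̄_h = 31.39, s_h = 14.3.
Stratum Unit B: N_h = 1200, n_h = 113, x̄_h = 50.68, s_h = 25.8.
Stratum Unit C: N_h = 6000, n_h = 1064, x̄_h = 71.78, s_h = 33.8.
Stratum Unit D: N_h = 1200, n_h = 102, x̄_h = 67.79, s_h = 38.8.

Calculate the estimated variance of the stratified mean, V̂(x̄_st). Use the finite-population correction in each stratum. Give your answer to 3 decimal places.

V̂(x̄_st) ≈ 0.345

V̂(x̄_st) = Σ W_h² (1 − n_h/N_h) s_h²/n_h, with W_h = N_h/N and N = 13800:
  stratum Unit A: (5400/13800)²·(1 − 751/5400)·14.3²/751 = 0.0358944
  stratum Unit B: (1200/13800)²·(1 − 113/1200)·25.8²/113 = 0.0403472
  stratum Unit C: (6000/13800)²·(1 − 1064/6000)·33.8²/1064 = 0.166978
  stratum Unit D: (1200/13800)²·(1 − 102/1200)·38.8²/102 = 0.102115
V̂(x̄_st) = 0.345335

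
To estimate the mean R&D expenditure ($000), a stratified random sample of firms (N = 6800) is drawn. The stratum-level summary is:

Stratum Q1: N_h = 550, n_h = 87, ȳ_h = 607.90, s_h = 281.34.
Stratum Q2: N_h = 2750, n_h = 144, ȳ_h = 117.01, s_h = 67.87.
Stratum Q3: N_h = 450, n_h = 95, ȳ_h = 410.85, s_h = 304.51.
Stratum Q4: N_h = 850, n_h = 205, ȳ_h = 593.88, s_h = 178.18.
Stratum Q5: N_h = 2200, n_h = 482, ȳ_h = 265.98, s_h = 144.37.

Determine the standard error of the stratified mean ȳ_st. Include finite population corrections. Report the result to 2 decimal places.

SE(ȳ_st) ≈ 4.33

V̂(ȳ_st) = Σ W_h² (1 − n_h/N_h) s_h²/n_h, with W_h = N_h/N and N = 6800:
  stratum Q1: (550/6800)²·(1 − 87/550)·281.34²/87 = 5.01037
  stratum Q2: (2750/6800)²·(1 − 144/2750)·67.87²/144 = 4.95773
  stratum Q3: (450/6800)²·(1 − 95/450)·304.51²/95 = 3.37212
  stratum Q4: (850/6800)²·(1 − 205/850)·178.18²/205 = 1.83622
  stratum Q5: (2200/6800)²·(1 − 482/2200)·144.37²/482 = 3.53456
V̂(ȳ_st) = 18.711
SE(ȳ_st) = √18.711 = 4.32562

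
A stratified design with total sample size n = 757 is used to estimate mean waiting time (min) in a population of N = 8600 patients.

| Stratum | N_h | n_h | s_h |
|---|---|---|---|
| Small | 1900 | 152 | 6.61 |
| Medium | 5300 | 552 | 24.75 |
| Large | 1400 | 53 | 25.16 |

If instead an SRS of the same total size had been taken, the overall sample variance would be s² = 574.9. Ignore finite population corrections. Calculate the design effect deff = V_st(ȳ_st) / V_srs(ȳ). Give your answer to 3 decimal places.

deff ≈ 0.990

V̂(ȳ_st) = Σ W_h² s_h²/n_h, with W_h = N_h/N and N = 8600:
  stratum Small: (1900/8600)²·6.61²/152 = 0.0140304
  stratum Medium: (5300/8600)²·24.75²/552 = 0.42147
  stratum Large: (1400/8600)²·25.16²/53 = 0.316522
V_st = 0.752022
V_srs = s²/n = 574.9/757 = 0.759445
deff = V_st / V_srs = 0.752022/0.759445 = 0.9902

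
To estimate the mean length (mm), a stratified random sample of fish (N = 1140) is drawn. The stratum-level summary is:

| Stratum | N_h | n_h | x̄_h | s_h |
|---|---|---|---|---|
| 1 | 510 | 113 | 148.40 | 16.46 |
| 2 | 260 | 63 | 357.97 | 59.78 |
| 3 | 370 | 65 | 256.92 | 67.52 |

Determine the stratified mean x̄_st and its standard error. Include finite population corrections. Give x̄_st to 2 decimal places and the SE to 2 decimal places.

x̄_st ≈ 231.42, SE ≈ 2.95

x̄_st = Σ W_h x̄_h = (510·148.40 + 260·357.97 + 370·256.92)/1140 = 231.41807
V̂(x̄_st) = Σ W_h² (1 − n_h/N_h) s_h²/n_h, with W_h = N_h/N and N = 1140:
  stratum 1: (510/1140)²·(1 − 113/510)·16.46²/113 = 0.373536
  stratum 2: (260/1140)²·(1 − 63/260)·59.78²/63 = 2.23564
  stratum 3: (370/1140)²·(1 − 65/370)·67.52²/65 = 6.09037
V̂(x̄_st) = 8.69954
SE(x̄_st) = √8.69954 = 2.9495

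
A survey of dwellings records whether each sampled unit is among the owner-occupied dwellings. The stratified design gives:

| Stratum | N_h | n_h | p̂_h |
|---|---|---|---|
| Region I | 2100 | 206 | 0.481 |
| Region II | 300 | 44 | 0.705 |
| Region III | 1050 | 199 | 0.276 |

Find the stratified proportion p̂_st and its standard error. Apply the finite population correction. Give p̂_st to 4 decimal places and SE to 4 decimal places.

p̂_st ≈ 0.4381, SE ≈ 0.0227

N = 3450; stratum weights W_h = N_h/N.
p̂_st = Σ W_h p̂_h = (2100·0.481 + 300·0.705 + 1050·0.276)/3450 = 0.43809
V̂(p̂_st) = Σ W_h² (1 − n_h/N_h) p̂_h(1−p̂_h)/(n_h−1):
  stratum Region I: (2100/3450)²·(1 − 206/2100)·0.481·0.519/205 = 0.00040693
  stratum Region II: (300/3450)²·(1 − 44/300)·0.705·0.295/43 = 3.1208e-05
  stratum Region III: (1050/3450)²·(1 − 199/1050)·0.276·0.724/198 = 7.5764e-05
V̂(p̂_st) = 0.000513902; SE = √V̂ = 0.0226694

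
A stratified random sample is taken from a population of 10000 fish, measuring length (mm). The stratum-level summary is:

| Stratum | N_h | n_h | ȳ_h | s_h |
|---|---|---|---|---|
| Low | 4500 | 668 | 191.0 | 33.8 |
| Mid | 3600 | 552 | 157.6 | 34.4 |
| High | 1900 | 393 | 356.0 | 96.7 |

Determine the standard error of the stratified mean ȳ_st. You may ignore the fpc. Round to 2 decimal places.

V̂(ȳ_st) = Σ W_h² s_h²/n_h, with W_h = N_h/N and N = 10000:
  stratum Low: (4500/10000)²·33.8²/668 = 0.346324
  stratum Mid: (3600/10000)²·34.4²/552 = 0.277832
  stratum High: (1900/10000)²·96.7²/393 = 0.858949
V̂(ȳ_st) = 1.48311
SE(ȳ_st) = √1.48311 = 1.21783

SE(ȳ_st) ≈ 1.22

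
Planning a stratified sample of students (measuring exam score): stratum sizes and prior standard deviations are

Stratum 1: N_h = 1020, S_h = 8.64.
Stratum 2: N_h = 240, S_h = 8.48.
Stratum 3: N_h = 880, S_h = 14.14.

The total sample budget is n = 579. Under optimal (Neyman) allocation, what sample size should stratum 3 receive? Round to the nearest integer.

Neyman allocation: n_h = n · N_h S_h / Σ N_i S_i, with n = 579.
  stratum 1: N_h·S_h = 1020·8.64 = 8812.80
  stratum 2: N_h·S_h = 240·8.48 = 2035.20
  stratum 3: N_h·S_h = 880·14.14 = 12443.20
Σ N_h S_h = 23291.20
n for stratum 3 = 579·12443.20/23291.20 = 309.328 → 309

309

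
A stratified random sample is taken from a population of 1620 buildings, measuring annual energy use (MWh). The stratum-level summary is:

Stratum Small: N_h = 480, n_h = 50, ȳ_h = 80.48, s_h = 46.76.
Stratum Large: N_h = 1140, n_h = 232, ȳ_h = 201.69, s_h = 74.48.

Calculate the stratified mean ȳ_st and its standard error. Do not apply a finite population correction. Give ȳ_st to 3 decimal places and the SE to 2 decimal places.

ȳ_st = Σ W_h ȳ_h = (480·80.48 + 1140·201.69)/1620 = 165.77593
V̂(ȳ_st) = Σ W_h² s_h²/n_h, with W_h = N_h/N and N = 1620:
  stratum Small: (480/1620)²·46.76²/50 = 3.83912
  stratum Large: (1140/1620)²·74.48²/232 = 11.8405
V̂(ȳ_st) = 15.6796
SE(ȳ_st) = √15.6796 = 3.95975

ȳ_st ≈ 165.776, SE ≈ 3.96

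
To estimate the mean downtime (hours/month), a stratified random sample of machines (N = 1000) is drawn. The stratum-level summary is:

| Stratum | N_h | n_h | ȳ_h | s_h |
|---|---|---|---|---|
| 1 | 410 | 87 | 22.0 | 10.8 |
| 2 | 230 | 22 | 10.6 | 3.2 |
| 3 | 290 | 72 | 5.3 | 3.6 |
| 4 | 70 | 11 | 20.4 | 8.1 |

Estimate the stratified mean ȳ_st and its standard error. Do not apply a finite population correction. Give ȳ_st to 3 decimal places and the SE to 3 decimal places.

ȳ_st = Σ W_h ȳ_h = (410·22.0 + 230·10.6 + 290·5.3 + 70·20.4)/1000 = 14.42300
V̂(ȳ_st) = Σ W_h² s_h²/n_h, with W_h = N_h/N and N = 1000:
  stratum 1: (410/1000)²·10.8²/87 = 0.22537
  stratum 2: (230/1000)²·3.2²/22 = 0.0246225
  stratum 3: (290/1000)²·3.6²/72 = 0.015138
  stratum 4: (70/1000)²·8.1²/11 = 0.0292263
V̂(ȳ_st) = 0.294357
SE(ȳ_st) = √0.294357 = 0.542547

ȳ_st ≈ 14.423, SE ≈ 0.543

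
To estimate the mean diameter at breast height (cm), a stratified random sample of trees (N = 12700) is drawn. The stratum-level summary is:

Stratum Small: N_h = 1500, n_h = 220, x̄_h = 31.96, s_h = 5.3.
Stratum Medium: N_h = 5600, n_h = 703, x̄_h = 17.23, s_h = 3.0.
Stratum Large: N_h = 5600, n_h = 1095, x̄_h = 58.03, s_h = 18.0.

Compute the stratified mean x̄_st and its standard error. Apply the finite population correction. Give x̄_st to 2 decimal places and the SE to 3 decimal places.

x̄_st = Σ W_h x̄_h = (1500·31.96 + 5600·17.23 + 5600·58.03)/12700 = 36.96031
V̂(x̄_st) = Σ W_h² (1 − n_h/N_h) s_h²/n_h, with W_h = N_h/N and N = 12700:
  stratum Small: (1500/12700)²·(1 − 220/1500)·5.3²/220 = 0.00151993
  stratum Medium: (5600/12700)²·(1 − 703/5600)·3.0²/703 = 0.0021767
  stratum Large: (5600/12700)²·(1 − 1095/5600)·18.0²/1095 = 0.0462814
V̂(x̄_st) = 0.049978
SE(x̄_st) = √0.049978 = 0.223558

x̄_st ≈ 36.96, SE ≈ 0.224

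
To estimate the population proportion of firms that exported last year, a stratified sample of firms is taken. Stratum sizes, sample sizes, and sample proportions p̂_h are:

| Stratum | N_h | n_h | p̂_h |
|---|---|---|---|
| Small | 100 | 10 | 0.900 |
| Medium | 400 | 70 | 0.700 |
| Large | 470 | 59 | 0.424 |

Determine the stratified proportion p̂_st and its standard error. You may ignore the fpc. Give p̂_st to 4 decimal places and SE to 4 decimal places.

p̂_st ≈ 0.5869, SE ≈ 0.0402

N = 970; stratum weights W_h = N_h/N.
p̂_st = Σ W_h p̂_h = (100·0.900 + 400·0.700 + 470·0.424)/970 = 0.58689
V̂(p̂_st) = Σ W_h² p̂_h(1−p̂_h)/(n_h−1):
  stratum Small: (100/970)²·0.900·0.100/9 = 0.000106281
  stratum Medium: (400/970)²·0.700·0.300/69 = 0.000517543
  stratum Large: (470/970)²·0.424·0.576/58 = 0.000988582
V̂(p̂_st) = 0.00161241; SE = √V̂ = 0.0401548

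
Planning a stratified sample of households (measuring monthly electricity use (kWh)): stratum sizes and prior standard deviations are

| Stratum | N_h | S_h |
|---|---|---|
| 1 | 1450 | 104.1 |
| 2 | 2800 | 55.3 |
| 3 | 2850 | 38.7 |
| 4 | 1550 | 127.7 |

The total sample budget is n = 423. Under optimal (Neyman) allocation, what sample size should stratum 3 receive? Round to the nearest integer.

Neyman allocation: n_h = n · N_h S_h / Σ N_i S_i, with n = 423.
  stratum 1: N_h·S_h = 1450·104.1 = 150945.00
  stratum 2: N_h·S_h = 2800·55.3 = 154840.00
  stratum 3: N_h·S_h = 2850·38.7 = 110295.00
  stratum 4: N_h·S_h = 1550·127.7 = 197935.00
Σ N_h S_h = 614015.00
n for stratum 3 = 423·110295.00/614015.00 = 75.983 → 76

76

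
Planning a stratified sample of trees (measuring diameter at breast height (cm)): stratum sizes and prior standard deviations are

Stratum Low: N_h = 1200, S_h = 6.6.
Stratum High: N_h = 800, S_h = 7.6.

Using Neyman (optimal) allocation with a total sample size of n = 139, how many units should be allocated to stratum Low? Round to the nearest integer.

Neyman allocation: n_h = n · N_h S_h / Σ N_i S_i, with n = 139.
  stratum Low: N_h·S_h = 1200·6.6 = 7920.00
  stratum High: N_h·S_h = 800·7.6 = 6080.00
Σ N_h S_h = 14000.00
n for stratum Low = 139·7920.00/14000.00 = 78.634 → 79

79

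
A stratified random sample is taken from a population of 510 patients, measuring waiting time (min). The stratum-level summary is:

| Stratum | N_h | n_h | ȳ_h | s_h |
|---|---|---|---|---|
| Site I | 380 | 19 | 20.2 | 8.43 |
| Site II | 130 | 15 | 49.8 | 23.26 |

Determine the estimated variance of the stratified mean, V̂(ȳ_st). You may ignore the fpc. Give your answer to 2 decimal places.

V̂(ȳ_st) = Σ W_h² s_h²/n_h, with W_h = N_h/N and N = 510:
  stratum Site I: (380/510)²·8.43²/19 = 2.07648
  stratum Site II: (130/510)²·23.26²/15 = 2.34355
V̂(ȳ_st) = 4.42003

V̂(ȳ_st) ≈ 4.42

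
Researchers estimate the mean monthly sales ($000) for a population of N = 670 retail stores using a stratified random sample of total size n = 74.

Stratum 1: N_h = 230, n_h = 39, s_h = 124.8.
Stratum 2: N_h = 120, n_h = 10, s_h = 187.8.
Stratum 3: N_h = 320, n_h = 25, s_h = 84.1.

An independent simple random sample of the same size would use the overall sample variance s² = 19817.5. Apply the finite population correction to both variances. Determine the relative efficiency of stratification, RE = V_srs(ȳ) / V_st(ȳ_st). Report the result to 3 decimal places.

V̂(ȳ_st) = Σ W_h² (1 − n_h/N_h) s_h²/n_h, with W_h = N_h/N and N = 670:
  stratum 1: (230/670)²·(1 − 39/230)·124.8²/39 = 39.0819
  stratum 2: (120/670)²·(1 − 10/120)·187.8²/10 = 103.709
  stratum 3: (320/670)²·(1 − 25/320)·84.1²/25 = 59.4942
V_st = 202.285
V_srs = (1 − 74/670)·19817.5/74 = 238.226
Relative efficiency = V_srs / V_st = 238.226/202.285 = 1.1777

RE ≈ 1.178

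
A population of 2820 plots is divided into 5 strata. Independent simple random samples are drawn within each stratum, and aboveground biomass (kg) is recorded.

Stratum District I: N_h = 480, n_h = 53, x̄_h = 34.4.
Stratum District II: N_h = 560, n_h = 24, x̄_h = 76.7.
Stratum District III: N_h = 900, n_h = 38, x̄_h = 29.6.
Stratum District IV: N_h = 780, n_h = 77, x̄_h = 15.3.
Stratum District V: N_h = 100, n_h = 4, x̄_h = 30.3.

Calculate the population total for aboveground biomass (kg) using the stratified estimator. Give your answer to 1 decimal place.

τ̂_st = Σ N_h x̄_h = 480·34.4 + 560·76.7 + 900·29.6 + 780·15.3 + 100·30.3 = 101068.0

τ̂_st ≈ 101068.0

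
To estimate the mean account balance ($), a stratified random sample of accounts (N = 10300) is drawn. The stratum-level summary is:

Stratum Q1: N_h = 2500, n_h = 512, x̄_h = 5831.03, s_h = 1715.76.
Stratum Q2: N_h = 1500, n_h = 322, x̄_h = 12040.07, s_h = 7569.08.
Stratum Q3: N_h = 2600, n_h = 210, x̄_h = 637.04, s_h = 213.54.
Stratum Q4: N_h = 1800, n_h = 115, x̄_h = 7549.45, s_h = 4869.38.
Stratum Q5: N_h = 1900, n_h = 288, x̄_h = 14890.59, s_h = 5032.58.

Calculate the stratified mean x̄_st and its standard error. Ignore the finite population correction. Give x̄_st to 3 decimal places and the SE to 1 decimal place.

x̄_st = Σ W_h x̄_h = (2500·5831.03 + 1500·12040.07 + 2600·637.04 + 1800·7549.45 + 1900·14890.59)/10300 = 7395.64223
V̂(x̄_st) = Σ W_h² s_h²/n_h, with W_h = N_h/N and N = 10300:
  stratum Q1: (2500/10300)²·1715.76²/512 = 338.726
  stratum Q2: (1500/10300)²·7569.08²/322 = 3773.45
  stratum Q3: (2600/10300)²·213.54²/210 = 13.836
  stratum Q4: (1800/10300)²·4869.38²/115 = 6296.8
  stratum Q5: (1900/10300)²·5032.58²/288 = 2992.41
V̂(x̄_st) = 13415.2
SE(x̄_st) = √13415.2 = 115.824

x̄_st ≈ 7395.642, SE ≈ 115.8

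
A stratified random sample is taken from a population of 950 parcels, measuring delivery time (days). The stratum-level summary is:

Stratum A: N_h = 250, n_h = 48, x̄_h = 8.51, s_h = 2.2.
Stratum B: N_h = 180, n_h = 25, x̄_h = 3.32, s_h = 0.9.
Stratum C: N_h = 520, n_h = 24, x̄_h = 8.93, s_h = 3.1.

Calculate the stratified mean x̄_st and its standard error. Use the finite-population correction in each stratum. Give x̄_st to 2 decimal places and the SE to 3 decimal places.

x̄_st ≈ 7.76, SE ≈ 0.348

x̄_st = Σ W_h x̄_h = (250·8.51 + 180·3.32 + 520·8.93)/950 = 7.75653
V̂(x̄_st) = Σ W_h² (1 − n_h/N_h) s_h²/n_h, with W_h = N_h/N and N = 950:
  stratum A: (250/950)²·(1 − 48/250)·2.2²/48 = 0.0056422
  stratum B: (180/950)²·(1 − 25/180)·0.9²/25 = 0.00100162
  stratum C: (520/950)²·(1 − 24/520)·3.1²/24 = 0.114433
V̂(x̄_st) = 0.121076
SE(x̄_st) = √0.121076 = 0.34796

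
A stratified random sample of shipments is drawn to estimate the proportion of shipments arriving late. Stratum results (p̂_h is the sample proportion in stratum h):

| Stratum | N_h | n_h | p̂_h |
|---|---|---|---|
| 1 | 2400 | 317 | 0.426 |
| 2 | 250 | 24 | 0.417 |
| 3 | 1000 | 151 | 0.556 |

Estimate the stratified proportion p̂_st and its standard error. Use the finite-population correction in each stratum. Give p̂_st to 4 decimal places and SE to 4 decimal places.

N = 3650; stratum weights W_h = N_h/N.
p̂_st = Σ W_h p̂_h = (2400·0.426 + 250·0.417 + 1000·0.556)/3650 = 0.46100
V̂(p̂_st) = Σ W_h² (1 − n_h/N_h) p̂_h(1−p̂_h)/(n_h−1):
  stratum 1: (2400/3650)²·(1 − 317/2400)·0.426·0.574/316 = 0.000290368
  stratum 2: (250/3650)²·(1 − 24/250)·0.417·0.583/23 = 4.4827e-05
  stratum 3: (1000/3650)²·(1 − 151/1000)·0.556·0.444/150 = 0.000104879
V̂(p̂_st) = 0.000440074; SE = √V̂ = 0.0209779

p̂_st ≈ 0.4610, SE ≈ 0.0210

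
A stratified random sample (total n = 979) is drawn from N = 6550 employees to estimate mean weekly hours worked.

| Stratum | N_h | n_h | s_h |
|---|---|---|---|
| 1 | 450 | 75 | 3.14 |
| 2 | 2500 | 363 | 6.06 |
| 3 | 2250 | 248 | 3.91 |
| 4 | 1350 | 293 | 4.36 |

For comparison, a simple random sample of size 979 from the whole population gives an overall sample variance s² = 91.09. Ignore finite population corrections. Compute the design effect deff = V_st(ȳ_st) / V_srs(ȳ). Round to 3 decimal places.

deff ≈ 0.273

V̂(ȳ_st) = Σ W_h² s_h²/n_h, with W_h = N_h/N and N = 6550:
  stratum 1: (450/6550)²·3.14²/75 = 0.000620498
  stratum 2: (2500/6550)²·6.06²/363 = 0.0147379
  stratum 3: (2250/6550)²·3.91²/248 = 0.00727418
  stratum 4: (1350/6550)²·4.36²/293 = 0.00275607
V_st = 0.0253887
V_srs = s²/n = 91.09/979 = 0.0930439
deff = V_st / V_srs = 0.0253887/0.0930439 = 0.2729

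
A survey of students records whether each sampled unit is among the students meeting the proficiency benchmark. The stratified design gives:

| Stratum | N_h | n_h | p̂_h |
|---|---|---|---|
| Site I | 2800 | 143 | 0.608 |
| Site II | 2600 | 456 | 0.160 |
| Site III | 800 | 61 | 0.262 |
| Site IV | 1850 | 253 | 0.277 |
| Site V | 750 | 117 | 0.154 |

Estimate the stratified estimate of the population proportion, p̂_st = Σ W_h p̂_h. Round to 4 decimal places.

N = 8800; stratum weights W_h = N_h/N.
p̂_st = Σ W_h p̂_h = (2800·0.608 + 2600·0.160 + 800·0.262 + 1850·0.277 + 750·0.154)/8800 = 0.33590

p̂_st ≈ 0.3359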